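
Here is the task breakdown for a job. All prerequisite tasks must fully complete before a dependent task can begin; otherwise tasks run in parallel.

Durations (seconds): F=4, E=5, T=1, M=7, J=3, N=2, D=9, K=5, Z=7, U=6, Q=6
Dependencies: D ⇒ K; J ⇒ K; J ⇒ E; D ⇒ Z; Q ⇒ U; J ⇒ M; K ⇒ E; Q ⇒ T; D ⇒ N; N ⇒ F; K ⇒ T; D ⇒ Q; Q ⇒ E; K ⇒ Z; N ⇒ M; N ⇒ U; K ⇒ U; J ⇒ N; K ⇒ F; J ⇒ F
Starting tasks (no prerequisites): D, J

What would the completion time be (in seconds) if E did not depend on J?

21

Before: longest chain D→Q→U = 9+6+6 = 21, finish 21.
Dropping J→E doesn't change E's earliest start (15); another predecessor still binds.
New critical path: D→Q→U = 9+6+6 = 21 ⇒ 21 seconds.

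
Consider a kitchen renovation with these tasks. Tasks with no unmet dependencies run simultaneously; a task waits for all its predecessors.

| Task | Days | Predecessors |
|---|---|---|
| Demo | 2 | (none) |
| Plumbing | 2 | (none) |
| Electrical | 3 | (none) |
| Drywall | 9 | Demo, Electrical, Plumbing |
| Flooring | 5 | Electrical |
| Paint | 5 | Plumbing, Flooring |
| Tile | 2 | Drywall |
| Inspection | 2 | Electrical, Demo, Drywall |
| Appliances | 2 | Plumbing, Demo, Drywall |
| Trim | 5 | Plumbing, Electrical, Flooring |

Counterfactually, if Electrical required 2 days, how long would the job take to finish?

13

Baseline: Electrical→Drywall→Tile = 3+9+2 = 14 → 14 days.
Since Electrical is critical, the -1 change carries straight to that chain (now 13 days).
Now Demo→Drywall→Tile = 2+9+2 = 13 is longest, so the finish becomes 13 days.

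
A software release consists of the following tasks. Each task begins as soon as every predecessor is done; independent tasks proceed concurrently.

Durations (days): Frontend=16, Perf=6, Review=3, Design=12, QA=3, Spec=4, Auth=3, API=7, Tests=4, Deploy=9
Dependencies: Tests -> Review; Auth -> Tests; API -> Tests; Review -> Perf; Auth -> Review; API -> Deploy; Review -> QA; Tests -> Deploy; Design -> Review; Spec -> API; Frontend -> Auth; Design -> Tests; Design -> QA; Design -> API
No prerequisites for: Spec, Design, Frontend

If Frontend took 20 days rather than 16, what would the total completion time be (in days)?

36

Baseline: Frontend→Auth→Tests→Review→Perf = 16+3+4+3+6 = 32 → 32 days.
Frontend is on the critical path; changing it to 20 makes that path 36 days.
No other chain overtakes it, so the finish is 36 days.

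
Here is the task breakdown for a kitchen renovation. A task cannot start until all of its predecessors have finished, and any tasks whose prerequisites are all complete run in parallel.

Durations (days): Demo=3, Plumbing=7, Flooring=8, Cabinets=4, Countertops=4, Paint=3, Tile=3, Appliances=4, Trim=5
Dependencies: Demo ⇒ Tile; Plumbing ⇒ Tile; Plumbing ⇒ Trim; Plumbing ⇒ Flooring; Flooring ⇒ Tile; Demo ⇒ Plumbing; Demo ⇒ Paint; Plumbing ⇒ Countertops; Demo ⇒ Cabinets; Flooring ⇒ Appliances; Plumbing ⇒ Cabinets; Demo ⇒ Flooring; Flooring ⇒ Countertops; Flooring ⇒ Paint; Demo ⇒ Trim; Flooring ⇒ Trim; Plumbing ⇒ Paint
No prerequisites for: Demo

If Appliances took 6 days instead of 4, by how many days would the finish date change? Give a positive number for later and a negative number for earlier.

As given, the longest chain is Demo→Plumbing→Flooring→Trim = 3+7+8+5 = 23, so the finish is 23 days.
Appliances is off the critical path — its longest chain is 22 days, giving 1 of slack.
The binding chain switches to Demo→Plumbing→Flooring→Appliances = 3+7+8+6 = 24; finish 24 days.
Change in finish: 24 − 23 = +1 days.

1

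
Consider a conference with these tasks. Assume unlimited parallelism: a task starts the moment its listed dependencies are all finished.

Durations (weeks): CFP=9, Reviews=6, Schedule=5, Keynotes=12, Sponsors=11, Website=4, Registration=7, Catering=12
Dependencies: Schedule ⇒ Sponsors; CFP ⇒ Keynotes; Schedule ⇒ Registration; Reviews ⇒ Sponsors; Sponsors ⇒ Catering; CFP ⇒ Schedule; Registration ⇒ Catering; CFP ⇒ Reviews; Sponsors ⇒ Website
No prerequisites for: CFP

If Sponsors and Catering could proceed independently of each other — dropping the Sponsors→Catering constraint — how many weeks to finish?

33

Before: longest chain CFP→Reviews→Sponsors→Catering = 9+6+11+12 = 38, finish 38.
Without Sponsors→Catering, Catering's earliest start moves from 26 to 21.
The longest chain is now CFP→Schedule→Registration→Catering = 9+5+7+12 = 33, so the schedule takes 33 weeks.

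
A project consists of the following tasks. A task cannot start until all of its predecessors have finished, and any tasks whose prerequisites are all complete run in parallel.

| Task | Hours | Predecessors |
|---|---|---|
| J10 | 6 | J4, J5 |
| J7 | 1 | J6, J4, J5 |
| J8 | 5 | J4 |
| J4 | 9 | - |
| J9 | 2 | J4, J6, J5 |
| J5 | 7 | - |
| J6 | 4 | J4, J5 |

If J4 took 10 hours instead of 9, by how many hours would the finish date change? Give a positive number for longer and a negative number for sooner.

Actual critical path: J4→J6→J9 = 9+4+2 = 15 ⇒ 15 hours.
J4 is on the critical path; changing it to 10 makes that path 16 hours.
No other chain overtakes it, so the finish is 16 hours.
Change in finish: 16 − 15 = +1 hours.

1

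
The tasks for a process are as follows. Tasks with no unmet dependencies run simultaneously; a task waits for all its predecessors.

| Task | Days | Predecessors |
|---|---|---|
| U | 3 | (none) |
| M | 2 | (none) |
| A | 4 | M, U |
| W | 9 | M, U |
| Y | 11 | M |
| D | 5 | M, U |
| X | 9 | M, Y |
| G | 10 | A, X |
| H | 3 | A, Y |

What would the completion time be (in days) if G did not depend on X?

22

Original critical path: M→Y→X→G = 2+11+9+10 = 32 ⇒ 32 days.
Without X→G, G's earliest start moves from 22 to 7.
After: M→Y→X = 2+11+9 = 22 → 22 days.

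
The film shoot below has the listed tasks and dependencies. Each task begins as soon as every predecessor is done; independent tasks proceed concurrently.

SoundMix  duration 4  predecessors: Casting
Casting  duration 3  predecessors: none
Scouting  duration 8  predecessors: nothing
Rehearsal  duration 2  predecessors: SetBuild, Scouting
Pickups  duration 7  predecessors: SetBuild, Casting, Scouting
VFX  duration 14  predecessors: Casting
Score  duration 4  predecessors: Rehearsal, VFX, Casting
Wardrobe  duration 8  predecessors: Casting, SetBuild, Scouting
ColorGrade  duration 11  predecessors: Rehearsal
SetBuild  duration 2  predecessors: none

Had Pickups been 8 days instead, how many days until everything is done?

21

The binding path is Casting→VFX→Score = 3+14+4 = 21; finish at 21 days.
Pickups is off the critical path — its longest chain is 15 days, giving 6 of slack.
The critical path is still Casting→VFX→Score; finish is now 21 days.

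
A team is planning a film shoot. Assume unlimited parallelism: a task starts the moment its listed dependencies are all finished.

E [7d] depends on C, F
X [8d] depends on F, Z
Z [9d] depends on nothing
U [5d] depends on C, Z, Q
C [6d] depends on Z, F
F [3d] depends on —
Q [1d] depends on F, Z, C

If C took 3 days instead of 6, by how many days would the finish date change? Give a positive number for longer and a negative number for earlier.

As given, the longest chain is Z→C→E = 9+6+7 = 22, so the finish is 22 days.
C is on the critical path; changing it to 3 makes that path 19 days.
No other chain overtakes it, so the finish is 19 days.
Change in finish: 19 − 22 = -3 days.

-3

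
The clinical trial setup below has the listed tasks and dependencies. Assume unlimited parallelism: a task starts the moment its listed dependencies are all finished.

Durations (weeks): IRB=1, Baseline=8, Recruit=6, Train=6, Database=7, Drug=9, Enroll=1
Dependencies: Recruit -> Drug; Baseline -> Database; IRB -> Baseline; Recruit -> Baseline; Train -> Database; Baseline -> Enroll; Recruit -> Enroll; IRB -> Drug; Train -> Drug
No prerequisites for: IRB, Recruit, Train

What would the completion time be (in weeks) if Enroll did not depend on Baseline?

21

With the dependency in place, Recruit→Baseline→Database = 6+8+7 = 21 sets the finish at 21 weeks.
Without Baseline→Enroll, Enroll's earliest start moves from 14 to 6.
New critical path: Recruit→Baseline→Database = 6+8+7 = 21 ⇒ 21 weeks.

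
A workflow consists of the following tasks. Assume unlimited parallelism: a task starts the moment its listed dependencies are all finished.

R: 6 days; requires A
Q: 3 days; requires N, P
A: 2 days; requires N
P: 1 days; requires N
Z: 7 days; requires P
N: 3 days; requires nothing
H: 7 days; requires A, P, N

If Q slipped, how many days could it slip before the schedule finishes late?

5

N→A→H = 3+2+7 = 12 sets the makespan at 12 days.
Q finishes as early as 7 and must finish by 12.
So Q can slip 12 − 7 = 5 days.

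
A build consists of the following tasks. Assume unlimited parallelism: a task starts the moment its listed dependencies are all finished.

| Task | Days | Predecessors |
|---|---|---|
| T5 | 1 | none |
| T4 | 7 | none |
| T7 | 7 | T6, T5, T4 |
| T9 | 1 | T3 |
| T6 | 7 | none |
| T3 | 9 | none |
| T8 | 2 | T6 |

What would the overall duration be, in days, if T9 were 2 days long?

Baseline: T4→T7 = 7+7 = 14 → 14 days.
T9 has 4 days of float (longest path through it is 10).
The critical path is still T4→T7; finish is now 14 days.

14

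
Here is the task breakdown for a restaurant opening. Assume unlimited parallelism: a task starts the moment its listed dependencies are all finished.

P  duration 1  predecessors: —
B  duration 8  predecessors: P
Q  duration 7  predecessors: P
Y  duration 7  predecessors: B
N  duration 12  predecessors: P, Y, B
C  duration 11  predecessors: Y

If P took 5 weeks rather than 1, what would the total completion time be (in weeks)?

32

Baseline: P→B→Y→N = 1+8+7+12 = 28 → 28 weeks.
Since P is critical, the +4 change carries straight to that chain (now 32 weeks).
The critical path is still P→B→Y→N; finish is now 32 weeks.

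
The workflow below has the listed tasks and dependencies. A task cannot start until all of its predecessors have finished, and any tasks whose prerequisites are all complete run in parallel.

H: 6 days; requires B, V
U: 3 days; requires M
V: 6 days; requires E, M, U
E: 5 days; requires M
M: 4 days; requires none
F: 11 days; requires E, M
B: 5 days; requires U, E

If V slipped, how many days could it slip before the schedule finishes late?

M→E→V→H = 4+5+6+6 = 21 sets the makespan at 21 days.
Longest path through V: 21 days (earliest finish 15, latest finish 15).
Float = 21 − 21 = 0.

0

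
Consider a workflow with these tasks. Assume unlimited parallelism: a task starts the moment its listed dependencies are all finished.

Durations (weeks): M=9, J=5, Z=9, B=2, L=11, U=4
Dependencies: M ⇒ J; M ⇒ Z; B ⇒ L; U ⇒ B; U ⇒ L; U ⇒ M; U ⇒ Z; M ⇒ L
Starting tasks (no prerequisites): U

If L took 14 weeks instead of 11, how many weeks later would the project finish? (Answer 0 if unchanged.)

3

Actual critical path: U→M→L = 4+9+11 = 24 ⇒ 24 weeks.
Since L is critical, the +3 change carries straight to that chain (now 27 weeks).
The critical path is still U→M→L; finish is now 27 weeks.
Change in finish: 27 − 24 = +3 weeks.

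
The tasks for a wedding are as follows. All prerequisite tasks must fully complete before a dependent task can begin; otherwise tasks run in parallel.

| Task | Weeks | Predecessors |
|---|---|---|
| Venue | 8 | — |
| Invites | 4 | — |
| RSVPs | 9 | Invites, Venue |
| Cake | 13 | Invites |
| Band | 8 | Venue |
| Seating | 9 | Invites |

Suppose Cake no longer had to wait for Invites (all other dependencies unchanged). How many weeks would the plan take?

17

With the dependency in place, Venue→RSVPs = 8+9 = 17 sets the finish at 17 weeks.
Without Invites→Cake, Cake's earliest start moves from 4 to 0.
New critical path: Venue→RSVPs = 8+9 = 17 ⇒ 17 weeks.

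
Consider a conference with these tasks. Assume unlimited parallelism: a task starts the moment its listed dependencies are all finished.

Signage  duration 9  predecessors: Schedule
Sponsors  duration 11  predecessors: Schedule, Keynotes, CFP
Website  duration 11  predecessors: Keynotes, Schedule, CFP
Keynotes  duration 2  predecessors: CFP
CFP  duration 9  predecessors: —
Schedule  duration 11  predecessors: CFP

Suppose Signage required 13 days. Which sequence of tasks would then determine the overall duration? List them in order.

CFP, Schedule, Signage

Critical path before the change: CFP→Schedule→Sponsors = 9+11+11 = 31 giving 31 days.
The longest path through Signage is only 29 days, so Signage has float 2.
New critical path: CFP→Schedule→Signage = 9+11+13 = 33 ⇒ 33 days.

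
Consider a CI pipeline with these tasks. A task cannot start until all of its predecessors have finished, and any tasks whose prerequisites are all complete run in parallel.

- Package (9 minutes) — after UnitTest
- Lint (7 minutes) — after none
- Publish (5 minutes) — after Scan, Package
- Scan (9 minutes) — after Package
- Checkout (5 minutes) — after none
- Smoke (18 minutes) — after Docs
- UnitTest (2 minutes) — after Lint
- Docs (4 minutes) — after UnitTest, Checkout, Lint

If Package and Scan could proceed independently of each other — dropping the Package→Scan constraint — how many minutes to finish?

31

With the dependency in place, Lint→UnitTest→Package→Scan→Publish = 7+2+9+9+5 = 32 sets the finish at 32 minutes.
Without Package→Scan, Scan's earliest start moves from 18 to 0.
After: Lint→UnitTest→Docs→Smoke = 7+2+4+18 = 31 → 31 minutes.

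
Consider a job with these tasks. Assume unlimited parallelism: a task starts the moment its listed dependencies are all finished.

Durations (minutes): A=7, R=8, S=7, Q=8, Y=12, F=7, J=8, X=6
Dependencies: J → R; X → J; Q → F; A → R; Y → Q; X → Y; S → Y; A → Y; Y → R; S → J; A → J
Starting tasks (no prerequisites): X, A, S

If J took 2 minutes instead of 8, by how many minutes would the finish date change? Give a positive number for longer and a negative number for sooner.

Baseline: A→Y→Q→F = 7+12+8+7 = 34 → 34 minutes.
J is off the critical path — its longest chain is 23 minutes, giving 11 of slack.
No other chain overtakes it, so the finish is 34 minutes.
Change in finish: 34 − 34 = +0 minutes.

0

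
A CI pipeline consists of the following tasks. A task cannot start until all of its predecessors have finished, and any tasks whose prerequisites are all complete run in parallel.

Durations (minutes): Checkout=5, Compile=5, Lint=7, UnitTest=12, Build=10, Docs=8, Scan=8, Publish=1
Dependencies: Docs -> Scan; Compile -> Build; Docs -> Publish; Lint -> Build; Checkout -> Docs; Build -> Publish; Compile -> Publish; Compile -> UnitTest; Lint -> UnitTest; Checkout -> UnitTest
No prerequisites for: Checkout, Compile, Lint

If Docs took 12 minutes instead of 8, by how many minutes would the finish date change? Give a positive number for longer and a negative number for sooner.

Actual critical path: Checkout→Docs→Scan = 5+8+8 = 21 ⇒ 21 minutes.
Docs lies on that path, so at 12 minutes the path becomes 25 minutes.
The critical path is still Checkout→Docs→Scan; finish is now 25 minutes.
Change in finish: 25 − 21 = +4 minutes.

4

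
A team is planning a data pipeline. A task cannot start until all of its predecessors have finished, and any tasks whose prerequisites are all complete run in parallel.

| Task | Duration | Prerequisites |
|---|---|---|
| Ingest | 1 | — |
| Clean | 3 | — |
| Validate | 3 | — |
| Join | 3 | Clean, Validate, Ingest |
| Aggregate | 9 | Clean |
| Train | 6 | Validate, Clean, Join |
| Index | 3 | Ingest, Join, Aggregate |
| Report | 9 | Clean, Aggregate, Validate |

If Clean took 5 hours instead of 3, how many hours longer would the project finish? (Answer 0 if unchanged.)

Critical path before the change: Clean→Aggregate→Report = 3+9+9 = 21 giving 21 hours.
Since Clean is critical, the +2 change carries straight to that chain (now 23 hours).
That remains the longest chain; total 23 hours.
Change in finish: 23 − 21 = +2 hours.

2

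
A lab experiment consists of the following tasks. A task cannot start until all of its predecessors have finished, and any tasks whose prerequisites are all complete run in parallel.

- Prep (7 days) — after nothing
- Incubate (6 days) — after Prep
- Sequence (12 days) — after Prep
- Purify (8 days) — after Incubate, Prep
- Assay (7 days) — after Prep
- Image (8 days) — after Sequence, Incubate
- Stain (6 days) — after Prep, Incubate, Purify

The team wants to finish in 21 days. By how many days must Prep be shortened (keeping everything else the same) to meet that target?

6

Current finish: 27 days; target: 21.
Prep is on every critical path, so each day cut from Prep cuts the finish by one (this holds down to a finish of 21).
Need 27 − 21 = 6 days off Prep → Prep becomes 1 day, finish becomes 21.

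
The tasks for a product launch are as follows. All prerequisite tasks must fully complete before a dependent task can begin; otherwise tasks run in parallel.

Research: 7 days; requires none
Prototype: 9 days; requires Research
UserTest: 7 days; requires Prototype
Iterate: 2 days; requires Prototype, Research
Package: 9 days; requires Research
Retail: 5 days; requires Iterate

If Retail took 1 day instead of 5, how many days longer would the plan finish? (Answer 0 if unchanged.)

0

The binding path is Research→Prototype→Iterate→Retail = 7+9+2+5 = 23; finish at 23 days.
Retail lies on that path, so at 1 day the path becomes 19 days.
The binding chain switches to Research→Prototype→UserTest = 7+9+7 = 23; finish 23 days.
Change in finish: 23 − 23 = +0 days.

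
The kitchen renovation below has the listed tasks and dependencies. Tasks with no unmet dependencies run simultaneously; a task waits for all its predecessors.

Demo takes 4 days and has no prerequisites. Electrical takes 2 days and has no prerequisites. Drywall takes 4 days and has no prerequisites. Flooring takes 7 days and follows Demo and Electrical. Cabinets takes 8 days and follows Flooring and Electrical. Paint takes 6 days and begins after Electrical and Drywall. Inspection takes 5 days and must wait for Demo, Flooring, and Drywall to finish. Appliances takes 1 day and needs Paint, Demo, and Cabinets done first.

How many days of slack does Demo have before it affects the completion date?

0

Critical path: Demo→Flooring→Cabinets→Appliances = 4+7+8+1 = 20, so the finish is 20 days.
Demo finishes as early as 4 and must finish by 4.
So Demo can slip 4 − 4 = 0 days.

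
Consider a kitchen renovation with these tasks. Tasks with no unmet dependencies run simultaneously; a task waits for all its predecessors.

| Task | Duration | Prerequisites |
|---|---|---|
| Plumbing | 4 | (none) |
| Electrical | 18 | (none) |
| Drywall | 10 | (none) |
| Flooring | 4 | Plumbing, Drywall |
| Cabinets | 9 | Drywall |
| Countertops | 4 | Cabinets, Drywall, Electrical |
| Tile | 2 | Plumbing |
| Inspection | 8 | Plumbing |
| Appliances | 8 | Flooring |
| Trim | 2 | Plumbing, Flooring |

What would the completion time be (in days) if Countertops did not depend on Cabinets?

Original critical path: Drywall→Cabinets→Countertops = 10+9+4 = 23 ⇒ 23 days.
Without Cabinets→Countertops, Countertops's earliest start moves from 19 to 18.
The longest chain is now Electrical→Countertops = 18+4 = 22, so the job takes 22 days.

22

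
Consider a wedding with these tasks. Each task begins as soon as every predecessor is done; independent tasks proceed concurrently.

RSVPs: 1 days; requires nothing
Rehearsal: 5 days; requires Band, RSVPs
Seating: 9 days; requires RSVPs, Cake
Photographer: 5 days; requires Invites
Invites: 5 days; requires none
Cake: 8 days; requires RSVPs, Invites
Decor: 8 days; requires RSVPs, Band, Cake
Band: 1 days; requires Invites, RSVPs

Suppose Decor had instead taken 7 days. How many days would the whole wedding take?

Baseline: Invites→Cake→Seating = 5+8+9 = 22 → 22 days.
Decor has 1 day of float (longest path through it is 21).
That remains the longest chain; total 22 days.

22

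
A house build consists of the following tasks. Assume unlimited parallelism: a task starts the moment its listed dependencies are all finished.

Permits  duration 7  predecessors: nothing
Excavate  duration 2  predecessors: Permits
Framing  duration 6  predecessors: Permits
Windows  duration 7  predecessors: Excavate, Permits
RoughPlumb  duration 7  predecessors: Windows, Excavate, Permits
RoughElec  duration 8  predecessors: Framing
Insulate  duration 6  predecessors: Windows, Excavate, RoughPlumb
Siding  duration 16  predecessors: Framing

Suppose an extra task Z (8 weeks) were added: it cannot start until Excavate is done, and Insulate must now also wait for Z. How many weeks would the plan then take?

29

Originally the plan takes 29 weeks.
With Z inserted, Insulate now waits for max(Windows, Excavate, RoughPlumb, Z).
New critical path: Permits→Excavate→Windows→RoughPlumb→Insulate = 7+2+7+7+6 = 29 ⇒ 29 weeks.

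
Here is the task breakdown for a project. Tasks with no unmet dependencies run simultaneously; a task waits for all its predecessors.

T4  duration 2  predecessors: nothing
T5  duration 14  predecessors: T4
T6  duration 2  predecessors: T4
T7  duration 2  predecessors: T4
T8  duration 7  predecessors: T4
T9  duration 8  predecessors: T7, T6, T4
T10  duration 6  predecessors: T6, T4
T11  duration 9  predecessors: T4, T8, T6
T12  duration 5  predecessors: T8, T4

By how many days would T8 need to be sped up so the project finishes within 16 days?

Current finish: 18 days; target: 16.
T8 is on every critical path, so each day cut from T8 cuts the finish by one (this holds down to a finish of 16).
Need 18 − 16 = 2 days off T8 → T8 becomes 5 days, finish becomes 16.

2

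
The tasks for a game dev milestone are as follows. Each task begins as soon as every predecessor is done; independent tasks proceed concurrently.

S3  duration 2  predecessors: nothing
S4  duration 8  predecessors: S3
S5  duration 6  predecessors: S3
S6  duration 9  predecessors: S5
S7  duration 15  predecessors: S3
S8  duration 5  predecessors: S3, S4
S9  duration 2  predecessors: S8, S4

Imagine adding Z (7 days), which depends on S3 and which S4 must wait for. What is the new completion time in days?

24

Originally the schedule takes 17 days.
With Z inserted, S4 now waits for max(S3, Z).
New critical path: S3→Z→S4→S8→S9 = 2+7+8+5+2 = 24 ⇒ 24 days.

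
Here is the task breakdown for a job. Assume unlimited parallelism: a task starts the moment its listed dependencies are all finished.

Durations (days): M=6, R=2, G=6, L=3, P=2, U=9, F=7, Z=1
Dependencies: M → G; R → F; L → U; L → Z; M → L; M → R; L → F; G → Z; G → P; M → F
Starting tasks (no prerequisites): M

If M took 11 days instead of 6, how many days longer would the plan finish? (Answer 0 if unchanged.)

Actual critical path: M→L→U = 6+3+9 = 18 ⇒ 18 days.
M is on the critical path; changing it to 11 makes that path 23 days.
The critical path is still M→L→U; finish is now 23 days.
Change in finish: 23 − 18 = +5 days.

5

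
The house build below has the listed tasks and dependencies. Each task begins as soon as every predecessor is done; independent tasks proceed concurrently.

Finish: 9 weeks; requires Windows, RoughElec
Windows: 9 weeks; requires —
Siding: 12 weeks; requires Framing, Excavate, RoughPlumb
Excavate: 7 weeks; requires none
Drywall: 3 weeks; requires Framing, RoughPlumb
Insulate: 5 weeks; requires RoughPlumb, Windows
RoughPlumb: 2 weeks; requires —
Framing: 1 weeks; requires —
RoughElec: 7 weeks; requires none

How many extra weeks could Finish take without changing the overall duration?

1

Critical path: Excavate→Siding = 7+12 = 19, so the finish is 19 weeks.
Longest path through Finish: 18 weeks (earliest finish 18, latest finish 19).
Float = 19 − 18 = 1.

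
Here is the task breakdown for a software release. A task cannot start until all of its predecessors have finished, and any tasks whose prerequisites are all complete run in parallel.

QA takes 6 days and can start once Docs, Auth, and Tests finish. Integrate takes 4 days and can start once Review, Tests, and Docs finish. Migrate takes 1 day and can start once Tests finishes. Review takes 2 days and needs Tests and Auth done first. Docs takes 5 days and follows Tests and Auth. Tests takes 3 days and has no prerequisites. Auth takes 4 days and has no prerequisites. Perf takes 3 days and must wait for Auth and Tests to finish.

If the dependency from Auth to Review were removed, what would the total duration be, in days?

Original critical path: Auth→Docs→QA = 4+5+6 = 15 ⇒ 15 days.
Without Auth→Review, Review's earliest start moves from 4 to 3.
After: Auth→Docs→QA = 4+5+6 = 15 → 15 days.

15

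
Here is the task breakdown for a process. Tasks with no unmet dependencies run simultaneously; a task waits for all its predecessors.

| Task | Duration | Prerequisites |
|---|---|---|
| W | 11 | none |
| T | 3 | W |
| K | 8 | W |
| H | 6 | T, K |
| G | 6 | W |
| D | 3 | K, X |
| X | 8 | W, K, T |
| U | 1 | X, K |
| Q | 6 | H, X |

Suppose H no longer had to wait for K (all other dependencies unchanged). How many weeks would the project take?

33

Before: longest chain W→K→X→Q = 11+8+8+6 = 33, finish 33.
Without K→H, H's earliest start moves from 19 to 14.
The longest chain is now W→K→X→Q = 11+8+8+6 = 33, so the project takes 33 weeks.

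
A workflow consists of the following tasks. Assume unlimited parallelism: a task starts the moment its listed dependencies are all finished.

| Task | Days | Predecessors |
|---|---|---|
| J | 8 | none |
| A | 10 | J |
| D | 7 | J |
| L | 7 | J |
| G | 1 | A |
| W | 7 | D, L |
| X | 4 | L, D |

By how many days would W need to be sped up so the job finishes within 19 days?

3

Current finish: 22 days; target: 19.
W is on every critical path, so each day cut from W cuts the finish by one (this holds down to a finish of 19).
Need 22 − 19 = 3 days off W → W becomes 4 days, finish becomes 19.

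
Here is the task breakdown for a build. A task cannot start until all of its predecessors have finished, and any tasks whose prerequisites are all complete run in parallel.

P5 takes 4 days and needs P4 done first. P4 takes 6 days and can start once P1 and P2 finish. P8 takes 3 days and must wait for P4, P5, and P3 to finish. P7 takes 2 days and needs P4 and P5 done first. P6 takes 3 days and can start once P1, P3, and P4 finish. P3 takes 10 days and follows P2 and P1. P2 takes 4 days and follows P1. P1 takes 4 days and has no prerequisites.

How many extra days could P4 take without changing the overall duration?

P1→P2→P3→P6 = 4+4+10+3 = 21 sets the makespan at 21 days.
P4 finishes as early as 14 and must finish by 14.
Slack of P4 = 8 − 8 = 0 days.

0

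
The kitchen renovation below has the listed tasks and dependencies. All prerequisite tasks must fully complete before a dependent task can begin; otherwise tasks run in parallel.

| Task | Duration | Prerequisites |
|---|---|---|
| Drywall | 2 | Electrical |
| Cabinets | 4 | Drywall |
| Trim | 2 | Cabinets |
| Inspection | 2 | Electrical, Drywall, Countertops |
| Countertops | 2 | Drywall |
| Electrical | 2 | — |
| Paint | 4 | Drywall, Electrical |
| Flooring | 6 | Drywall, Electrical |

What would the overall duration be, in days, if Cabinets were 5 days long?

11

Critical path before the change: Electrical→Drywall→Cabinets→Trim = 2+2+4+2 = 10 giving 10 days.
Cabinets lies on that path, so at 5 days the path becomes 11 days.
The critical path is still Electrical→Drywall→Cabinets→Trim; finish is now 11 days.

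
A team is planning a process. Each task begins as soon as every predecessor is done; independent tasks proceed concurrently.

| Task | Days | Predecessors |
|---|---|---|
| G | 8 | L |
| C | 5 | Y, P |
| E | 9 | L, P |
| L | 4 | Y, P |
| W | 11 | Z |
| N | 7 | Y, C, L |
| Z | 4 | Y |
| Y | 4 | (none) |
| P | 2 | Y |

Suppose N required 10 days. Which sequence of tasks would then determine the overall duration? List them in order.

Critical path before the change: Y→P→L→E = 4+2+4+9 = 19 giving 19 days.
The longest path through N is only 18 days, so N has float 1.
The binding chain switches to Y→P→C→N = 4+2+5+10 = 21; finish 21 days.

Y, P, C, N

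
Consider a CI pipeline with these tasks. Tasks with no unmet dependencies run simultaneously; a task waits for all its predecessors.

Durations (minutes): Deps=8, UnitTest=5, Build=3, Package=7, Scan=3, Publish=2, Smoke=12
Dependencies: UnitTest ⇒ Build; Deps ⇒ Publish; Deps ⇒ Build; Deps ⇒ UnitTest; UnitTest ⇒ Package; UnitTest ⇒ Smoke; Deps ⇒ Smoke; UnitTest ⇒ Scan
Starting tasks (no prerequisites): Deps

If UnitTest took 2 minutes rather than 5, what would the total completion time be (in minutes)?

The binding path is Deps→UnitTest→Smoke = 8+5+12 = 25; finish at 25 minutes.
UnitTest lies on that path, so at 2 minutes the path becomes 22 minutes.
The critical path is still Deps→UnitTest→Smoke; finish is now 22 minutes.

22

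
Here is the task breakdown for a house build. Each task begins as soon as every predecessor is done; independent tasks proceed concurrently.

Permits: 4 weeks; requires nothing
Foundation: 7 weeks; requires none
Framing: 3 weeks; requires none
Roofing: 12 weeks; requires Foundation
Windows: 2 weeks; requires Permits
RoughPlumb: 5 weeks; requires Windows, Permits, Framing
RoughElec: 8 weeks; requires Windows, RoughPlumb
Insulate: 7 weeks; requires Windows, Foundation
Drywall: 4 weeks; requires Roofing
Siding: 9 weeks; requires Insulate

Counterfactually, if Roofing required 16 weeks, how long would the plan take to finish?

27

Baseline: Foundation→Roofing→Drywall = 7+12+4 = 23 → 23 weeks.
Roofing is on the critical path; changing it to 16 makes that path 27 weeks.
The critical path is still Foundation→Roofing→Drywall; finish is now 27 weeks.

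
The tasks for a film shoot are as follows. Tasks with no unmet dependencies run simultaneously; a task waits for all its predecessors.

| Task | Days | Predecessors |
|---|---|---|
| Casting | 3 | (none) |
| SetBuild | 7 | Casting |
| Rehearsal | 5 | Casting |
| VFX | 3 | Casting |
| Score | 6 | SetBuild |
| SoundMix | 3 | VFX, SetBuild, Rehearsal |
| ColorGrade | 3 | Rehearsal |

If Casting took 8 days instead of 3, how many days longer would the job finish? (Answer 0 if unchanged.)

The binding path is Casting→SetBuild→Score = 3+7+6 = 16; finish at 16 days.
Since Casting is critical, the +5 change carries straight to that chain (now 21 days).
That remains the longest chain; total 21 days.
Change in finish: 21 − 16 = +5 days.

5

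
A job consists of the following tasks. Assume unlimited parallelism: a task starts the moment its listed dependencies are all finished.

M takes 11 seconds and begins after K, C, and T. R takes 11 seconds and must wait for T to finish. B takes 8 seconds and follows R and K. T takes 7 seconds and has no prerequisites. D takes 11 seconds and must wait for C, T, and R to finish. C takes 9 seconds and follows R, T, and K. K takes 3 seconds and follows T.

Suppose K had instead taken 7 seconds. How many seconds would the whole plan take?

38

As given, the longest chain is T→R→C→M = 7+11+9+11 = 38, so the finish is 38 seconds.
K has 8 seconds of float (longest path through it is 30).
No other chain overtakes it, so the finish is 38 seconds.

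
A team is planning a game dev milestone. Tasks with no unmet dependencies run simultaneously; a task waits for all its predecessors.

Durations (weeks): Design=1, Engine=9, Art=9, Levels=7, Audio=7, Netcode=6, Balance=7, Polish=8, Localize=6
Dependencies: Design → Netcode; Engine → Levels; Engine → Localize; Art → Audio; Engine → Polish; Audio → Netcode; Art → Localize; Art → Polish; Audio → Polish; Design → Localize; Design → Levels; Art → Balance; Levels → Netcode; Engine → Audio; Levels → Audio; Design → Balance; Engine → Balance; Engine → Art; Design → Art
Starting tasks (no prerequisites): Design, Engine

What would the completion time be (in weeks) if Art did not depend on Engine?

31

Original critical path: Engine→Art→Audio→Polish = 9+9+7+8 = 33 ⇒ 33 weeks.
Without Engine→Art, Art's earliest start moves from 9 to 1.
New critical path: Engine→Levels→Audio→Polish = 9+7+7+8 = 31 ⇒ 31 weeks.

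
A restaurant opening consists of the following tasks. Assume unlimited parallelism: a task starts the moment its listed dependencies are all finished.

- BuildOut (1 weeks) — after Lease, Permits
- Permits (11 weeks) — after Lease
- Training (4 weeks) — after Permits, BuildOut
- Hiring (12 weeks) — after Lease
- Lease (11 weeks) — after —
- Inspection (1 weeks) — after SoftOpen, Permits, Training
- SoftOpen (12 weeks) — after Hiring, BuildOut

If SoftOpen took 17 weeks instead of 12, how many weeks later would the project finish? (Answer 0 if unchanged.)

5

Baseline: Lease→Permits→BuildOut→SoftOpen→Inspection = 11+11+1+12+1 = 36 → 36 weeks.
Since SoftOpen is critical, the +5 change carries straight to that chain (now 41 weeks).
That remains the longest chain; total 41 weeks.
Change in finish: 41 − 36 = +5 weeks.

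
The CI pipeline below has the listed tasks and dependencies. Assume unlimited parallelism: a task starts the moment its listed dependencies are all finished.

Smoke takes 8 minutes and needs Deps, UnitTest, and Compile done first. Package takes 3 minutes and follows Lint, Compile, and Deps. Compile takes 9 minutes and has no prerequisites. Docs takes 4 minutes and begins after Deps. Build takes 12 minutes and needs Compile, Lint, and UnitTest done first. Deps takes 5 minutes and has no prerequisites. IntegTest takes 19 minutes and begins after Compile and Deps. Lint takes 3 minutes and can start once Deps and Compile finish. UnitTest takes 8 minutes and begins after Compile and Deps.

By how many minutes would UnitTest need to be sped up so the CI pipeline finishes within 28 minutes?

1

Current finish: 29 minutes; target: 28.
UnitTest is on every critical path, so each minute cut from UnitTest cuts the finish by one (this holds down to a finish of 28).
Need 29 − 28 = 1 minute off UnitTest → UnitTest becomes 7 minutes, finish becomes 28.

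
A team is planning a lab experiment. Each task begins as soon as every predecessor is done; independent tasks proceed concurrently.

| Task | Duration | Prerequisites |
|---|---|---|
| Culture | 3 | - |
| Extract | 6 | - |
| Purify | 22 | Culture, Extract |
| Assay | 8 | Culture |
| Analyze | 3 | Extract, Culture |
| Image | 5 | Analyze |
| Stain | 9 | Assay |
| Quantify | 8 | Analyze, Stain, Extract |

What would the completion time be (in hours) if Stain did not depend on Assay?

Original critical path: Culture→Assay→Stain→Quantify = 3+8+9+8 = 28 ⇒ 28 hours.
Without Assay→Stain, Stain's earliest start moves from 11 to 0.
New critical path: Extract→Purify = 6+22 = 28 ⇒ 28 hours.

28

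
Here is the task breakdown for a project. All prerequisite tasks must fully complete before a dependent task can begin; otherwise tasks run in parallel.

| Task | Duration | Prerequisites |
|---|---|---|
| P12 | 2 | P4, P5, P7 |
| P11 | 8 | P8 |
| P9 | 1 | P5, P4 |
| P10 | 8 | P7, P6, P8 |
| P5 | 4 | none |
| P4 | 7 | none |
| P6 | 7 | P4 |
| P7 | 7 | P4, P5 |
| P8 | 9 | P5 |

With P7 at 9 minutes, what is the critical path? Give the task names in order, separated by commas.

P4, P7, P10

As given, the longest chain is P4→P7→P10 = 7+7+8 = 22, so the finish is 22 minutes.
Since P7 is critical, the +2 change carries straight to that chain (now 24 minutes).
No other chain overtakes it, so the finish is 24 minutes.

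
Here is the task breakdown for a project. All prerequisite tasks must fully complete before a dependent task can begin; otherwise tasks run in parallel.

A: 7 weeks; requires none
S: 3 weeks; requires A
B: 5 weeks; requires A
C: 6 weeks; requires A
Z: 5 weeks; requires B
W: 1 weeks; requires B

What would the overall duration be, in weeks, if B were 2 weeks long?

14

Baseline: A→B→Z = 7+5+5 = 17 → 17 weeks.
Since B is critical, the -3 change carries straight to that chain (now 14 weeks).
The critical path is still A→B→Z; finish is now 14 weeks.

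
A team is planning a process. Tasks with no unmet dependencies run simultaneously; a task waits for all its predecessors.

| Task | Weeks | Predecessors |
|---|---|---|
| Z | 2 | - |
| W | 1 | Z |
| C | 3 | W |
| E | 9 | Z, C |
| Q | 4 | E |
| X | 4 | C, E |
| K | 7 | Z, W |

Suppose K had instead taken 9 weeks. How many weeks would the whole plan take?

The binding path is Z→W→C→E→Q = 2+1+3+9+4 = 19; finish at 19 weeks.
K has 9 weeks of float (longest path through it is 10).
No other chain overtakes it, so the finish is 19 weeks.

19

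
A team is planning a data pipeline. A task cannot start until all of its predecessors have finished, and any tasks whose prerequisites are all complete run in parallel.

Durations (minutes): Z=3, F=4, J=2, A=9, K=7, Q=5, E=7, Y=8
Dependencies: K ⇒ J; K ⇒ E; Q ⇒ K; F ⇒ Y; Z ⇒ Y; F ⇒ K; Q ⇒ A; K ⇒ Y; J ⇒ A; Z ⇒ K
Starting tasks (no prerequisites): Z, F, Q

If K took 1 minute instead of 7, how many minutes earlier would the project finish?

6

Baseline: Q→K→J→A = 5+7+2+9 = 23 → 23 minutes.
K is on the critical path; changing it to 1 makes that path 17 minutes.
That remains the longest chain; total 17 minutes.
Change in finish: 17 − 23 = -6 minutes.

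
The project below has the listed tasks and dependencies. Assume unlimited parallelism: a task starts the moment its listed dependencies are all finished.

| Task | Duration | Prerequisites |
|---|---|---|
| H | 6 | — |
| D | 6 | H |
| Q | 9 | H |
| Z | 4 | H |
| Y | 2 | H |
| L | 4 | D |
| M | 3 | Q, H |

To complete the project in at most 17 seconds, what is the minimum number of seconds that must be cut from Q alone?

Current finish: 18 seconds; target: 17.
Q is on every critical path, so each second cut from Q cuts the finish by one (this holds down to a finish of 16).
Need 18 − 17 = 1 second off Q → Q becomes 8 seconds, finish becomes 17.

1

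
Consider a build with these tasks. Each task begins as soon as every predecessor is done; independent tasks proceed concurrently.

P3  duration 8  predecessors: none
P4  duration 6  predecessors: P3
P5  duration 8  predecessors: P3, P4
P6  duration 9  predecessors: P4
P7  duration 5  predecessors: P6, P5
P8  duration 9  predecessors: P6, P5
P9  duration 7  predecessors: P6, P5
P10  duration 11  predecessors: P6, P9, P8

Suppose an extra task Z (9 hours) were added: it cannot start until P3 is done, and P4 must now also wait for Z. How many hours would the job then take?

52

Originally the job takes 43 hours.
With Z inserted, P4 now waits for max(P3, Z).
New critical path: P3→Z→P4→P6→P8→P10 = 8+9+6+9+9+11 = 52 ⇒ 52 hours.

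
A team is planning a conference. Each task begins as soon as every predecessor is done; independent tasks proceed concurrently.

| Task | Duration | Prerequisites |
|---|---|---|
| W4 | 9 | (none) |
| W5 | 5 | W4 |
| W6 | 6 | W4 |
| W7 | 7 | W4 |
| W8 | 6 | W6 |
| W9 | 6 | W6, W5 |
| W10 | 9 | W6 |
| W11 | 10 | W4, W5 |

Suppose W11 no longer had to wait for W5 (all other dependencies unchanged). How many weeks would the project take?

Before: longest chain W4→W5→W11 = 9+5+10 = 24, finish 24.
Without W5→W11, W11's earliest start moves from 14 to 9.
The longest chain is now W4→W6→W10 = 9+6+9 = 24, so the project takes 24 weeks.

24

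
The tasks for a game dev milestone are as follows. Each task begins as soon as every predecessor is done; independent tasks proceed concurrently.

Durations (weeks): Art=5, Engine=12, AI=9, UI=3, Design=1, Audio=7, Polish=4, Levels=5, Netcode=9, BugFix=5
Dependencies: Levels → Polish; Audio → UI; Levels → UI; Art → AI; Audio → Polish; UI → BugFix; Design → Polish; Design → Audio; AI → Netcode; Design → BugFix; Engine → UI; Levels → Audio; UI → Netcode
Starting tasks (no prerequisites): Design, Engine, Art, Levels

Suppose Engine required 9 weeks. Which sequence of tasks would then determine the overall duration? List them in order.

Levels, Audio, UI, Netcode

The binding path is Engine→UI→Netcode = 12+3+9 = 24; finish at 24 weeks.
Since Engine is critical, the -3 change carries straight to that chain (now 21 weeks).
New critical path: Levels→Audio→UI→Netcode = 5+7+3+9 = 24 ⇒ 24 weeks.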